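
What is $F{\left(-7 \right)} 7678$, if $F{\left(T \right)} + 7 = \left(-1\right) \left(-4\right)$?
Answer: $-23034$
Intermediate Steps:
$F{\left(T \right)} = -3$ ($F{\left(T \right)} = -7 - -4 = -7 + 4 = -3$)
$F{\left(-7 \right)} 7678 = \left(-3\right) 7678 = -23034$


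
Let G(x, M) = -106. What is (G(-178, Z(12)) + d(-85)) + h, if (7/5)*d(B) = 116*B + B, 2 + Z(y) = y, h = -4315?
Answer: -80672/7 ≈ -11525.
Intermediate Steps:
Z(y) = -2 + y
d(B) = 585*B/7 (d(B) = 5*(116*B + B)/7 = 5*(117*B)/7 = 585*B/7)
(G(-178, Z(12)) + d(-85)) + h = (-106 + (585/7)*(-85)) - 4315 = (-106 - 49725/7) - 4315 = -50467/7 - 4315 = -80672/7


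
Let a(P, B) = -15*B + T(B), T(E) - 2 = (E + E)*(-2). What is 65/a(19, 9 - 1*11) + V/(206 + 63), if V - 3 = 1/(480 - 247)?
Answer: 820401/501416 ≈ 1.6362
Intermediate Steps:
T(E) = 2 - 4*E (T(E) = 2 + (E + E)*(-2) = 2 + (2*E)*(-2) = 2 - 4*E)
V = 700/233 (V = 3 + 1/(480 - 247) = 3 + 1/233 = 700/233 ≈ 3.0043)
a(P, B) = 2 - 19*B (a(P, B) = -15*B + (2 - 4*B) = 2 - 19*B)
65/a(19, 9 - 1*11) + V/(206 + 63) = 65/(2 - 19*(9 - 1*11)) + 700/(233*(206 + 63)) = 65/(2 - 19*(9 - 11)) + (700/233)/269 = 65/(2 - 19*(-2)) + (700/233)*(1/269) = 65/(2 + 38) + 700/62677 = 65/40 + 700/62677 = 65*(1/40) + 700/62677 = 13/8 + 700/62677 = 820401/501416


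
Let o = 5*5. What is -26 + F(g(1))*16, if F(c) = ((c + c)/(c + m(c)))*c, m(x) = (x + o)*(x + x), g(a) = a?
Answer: -1346/53 ≈ -25.396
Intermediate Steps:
o = 25
m(x) = 2*x*(25 + x) (m(x) = (x + 25)*(x + x) = (25 + x)*(2*x) = 2*x*(25 + x))
F(c) = 2*c²/(c + 2*c*(25 + c)) (F(c) = ((c + c)/(c + 2*c*(25 + c)))*c = ((2*c)/(c + 2*c*(25 + c)))*c = (2*c/(c + 2*c*(25 + c)))*c = 2*c²/(c + 2*c*(25 + c)))
-26 + F(g(1))*16 = -26 + (2*1/(51 + 2*1))*16 = -26 + (2*1/(51 + 2))*16 = -26 + (2*1/53)*16 = -26 + (2*1*(1/53))*16 = -26 + (2/53)*16 = -26 + 32/53 = -1346/53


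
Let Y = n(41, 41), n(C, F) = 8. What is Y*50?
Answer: 400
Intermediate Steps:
Y = 8
Y*50 = 8*50 = 400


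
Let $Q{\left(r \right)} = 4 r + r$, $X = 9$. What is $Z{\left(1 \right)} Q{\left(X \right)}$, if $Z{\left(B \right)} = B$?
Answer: $45$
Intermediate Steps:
$Q{\left(r \right)} = 5 r$
$Z{\left(1 \right)} Q{\left(X \right)} = 1 \cdot 5 \cdot 9 = 1 \cdot 45 = 45$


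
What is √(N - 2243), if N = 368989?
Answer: √366746 ≈ 605.60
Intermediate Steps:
√(N - 2243) = √(368989 - 2243) = √366746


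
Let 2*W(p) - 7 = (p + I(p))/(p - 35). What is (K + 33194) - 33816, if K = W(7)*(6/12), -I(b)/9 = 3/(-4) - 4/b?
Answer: -1945633/3136 ≈ -620.42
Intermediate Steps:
I(b) = 27/4 + 36/b (I(b) = -9*(3/(-4) - 4/b) = -9*(3*(-¼) - 4/b) = -9*(-¾ - 4/b) = 27/4 + 36/b)
W(p) = 7/2 + (27/4 + p + 36/p)/(2*(-35 + p)) (W(p) = 7/2 + ((p + (27/4 + 36/p))/(p - 35))/2 = 7/2 + ((27/4 + p + 36/p)/(-35 + p))/2 = 7/2 + (27/4 + p + 36/p)/(2*(-35 + p)))
K = 4959/3136 (K = ((⅛)*(144 - 953*7 + 32*7²)/(7*(-35 + 7)))*(6/12) = ((⅛)*(⅐)*(144 - 6671 + 32*49)/(-28))*(6*(1/12)) = ((⅛)*(⅐)*(-1/28)*(144 - 6671 + 1568))*(½) = ((⅛)*(⅐)*(-1/28)*(-4959))*(½) = (4959/1568)*(½) = 4959/3136 ≈ 1.5813)
(K + 33194) - 33816 = (4959/3136 + 33194) - 33816 = 104101343/3136 - 33816 = -1945633/3136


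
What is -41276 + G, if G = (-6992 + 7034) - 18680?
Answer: -59914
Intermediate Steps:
G = -18638 (G = 42 - 18680 = -18638)
-41276 + G = -41276 - 18638 = -59914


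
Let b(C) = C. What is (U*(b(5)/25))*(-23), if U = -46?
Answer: 1058/5 ≈ 211.60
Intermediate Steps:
(U*(b(5)/25))*(-23) = -230/25*(-23) = -46*1/5*(-23) = -46/5*(-23) = 1058/5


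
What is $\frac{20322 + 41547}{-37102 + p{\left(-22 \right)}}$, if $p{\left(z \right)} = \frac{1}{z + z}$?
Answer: $- \frac{907412}{544163} \approx -1.6675$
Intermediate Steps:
$p{\left(z \right)} = \frac{1}{2 z}$
$\frac{20322 + 41547}{-37102 + p{\left(-22 \right)}} = \frac{20322 + 41547}{-37102 + \frac{1}{2 \left(-22\right)}} = \frac{61869}{-37102 + \frac{1}{2} \left(- \frac{1}{22}\right)} = \frac{61869}{-37102 - \frac{1}{44}} = \frac{61869}{- \frac{1632489}{44}} = 61869 \left(- \frac{44}{1632489}\right) = - \frac{907412}{544163}$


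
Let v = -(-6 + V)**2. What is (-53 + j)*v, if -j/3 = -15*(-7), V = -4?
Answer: 36800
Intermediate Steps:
j = -315 (j = -(-45)*(-7) = -3*105 = -315)
v = -100 (v = -(-6 - 4)**2 = -1*(-10)**2 = -1*100 = -100)
(-53 + j)*v = (-53 - 315)*(-100) = -368*(-100) = 36800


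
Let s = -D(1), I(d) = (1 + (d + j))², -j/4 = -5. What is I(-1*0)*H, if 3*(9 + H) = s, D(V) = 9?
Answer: -5292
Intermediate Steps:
j = 20 (j = -4*(-5) = 20)
I(d) = (21 + d)² (I(d) = (1 + (d + 20))² = (1 + (20 + d))² = (21 + d)²)
s = -9 (s = -1*9 = -9)
H = -12 (H = -9 + (⅓)*(-9) = -9 - 3 = -12)
I(-1*0)*H = (21 - 1*0)²*(-12) = (21 + 0)²*(-12) = 21²*(-12) = 441*(-12) = -5292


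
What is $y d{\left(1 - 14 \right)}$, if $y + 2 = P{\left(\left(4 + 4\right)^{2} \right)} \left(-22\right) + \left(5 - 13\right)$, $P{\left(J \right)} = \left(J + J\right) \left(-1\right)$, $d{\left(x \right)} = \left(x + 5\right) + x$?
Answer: $-58926$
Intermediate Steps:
$d{\left(x \right)} = 5 + 2 x$ ($d{\left(x \right)} = \left(5 + x\right) + x = 5 + 2 x$)
$P{\left(J \right)} = - 2 J$ ($P{\left(J \right)} = 2 J \left(-1\right) = - 2 J$)
$y = 2806$ ($y = -2 + \left(- 2 \left(4 + 4\right)^{2} \left(-22\right) + \left(5 - 13\right)\right) = -2 + \left(- 2 \cdot 8^{2} \left(-22\right) + \left(5 - 13\right)\right) = -2 - \left(8 - \left(-2\right) 64 \left(-22\right)\right) = -2 - -2808 = -2 + \left(2816 - 8\right) = -2 + 2808 = 2806$)
$y d{\left(1 - 14 \right)} = 2806 \left(5 + 2 \left(1 - 14\right)\right) = 2806 \left(5 + 2 \left(-13\right)\right) = 2806 \left(5 - 26\right) = 2806 \left(-21\right) = -58926$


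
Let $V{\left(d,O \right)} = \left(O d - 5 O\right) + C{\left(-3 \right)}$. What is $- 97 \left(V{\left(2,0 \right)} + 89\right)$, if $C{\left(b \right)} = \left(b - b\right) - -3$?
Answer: $-8924$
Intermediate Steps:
$C{\left(b \right)} = 3$ ($C{\left(b \right)} = 0 + 3 = 3$)
$V{\left(d,O \right)} = 3 - 5 O + O d$ ($V{\left(d,O \right)} = \left(O d - 5 O\right) + 3 = \left(- 5 O + O d\right) + 3 = 3 - 5 O + O d$)
$- 97 \left(V{\left(2,0 \right)} + 89\right) = - 97 \left(\left(3 - 0 + 0 \cdot 2\right) + 89\right) = - 97 \left(\left(3 + 0 + 0\right) + 89\right) = - 97 \left(3 + 89\right) = \left(-97\right) 92 = -8924$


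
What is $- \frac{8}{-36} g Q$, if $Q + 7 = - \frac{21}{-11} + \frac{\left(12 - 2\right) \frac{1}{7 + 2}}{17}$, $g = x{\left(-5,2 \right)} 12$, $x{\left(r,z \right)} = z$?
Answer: $- \frac{135328}{5049} \approx -26.803$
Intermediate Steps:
$g = 24$ ($g = 2 \cdot 12 = 24$)
$Q = - \frac{8458}{1683}$ ($Q = -7 + \left(- \frac{21}{-11} + \frac{\left(12 - 2\right) \frac{1}{7 + 2}}{17}\right) = -7 + \left(\left(-21\right) \left(- \frac{1}{11}\right) + \frac{10}{9} \cdot \frac{1}{17}\right) = -7 + \left(\frac{21}{11} + 10 \cdot \frac{1}{9} \cdot \frac{1}{17}\right) = -7 + \left(\frac{21}{11} + \frac{10}{9} \cdot \frac{1}{17}\right) = -7 + \left(\frac{21}{11} + \frac{10}{153}\right) = -7 + \frac{3323}{1683} = - \frac{8458}{1683} \approx -5.0256$)
$- \frac{8}{-36} g Q = - \frac{8}{-36} \cdot 24 \left(- \frac{8458}{1683}\right) = \left(-8\right) \left(- \frac{1}{36}\right) 24 \left(- \frac{8458}{1683}\right) = \frac{2}{9} \cdot 24 \left(- \frac{8458}{1683}\right) = \frac{16}{3} \left(- \frac{8458}{1683}\right) = - \frac{135328}{5049}$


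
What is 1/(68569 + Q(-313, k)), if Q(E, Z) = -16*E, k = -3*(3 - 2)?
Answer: 1/73577 ≈ 1.3591e-5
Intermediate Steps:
k = -3 (k = -3*1 = -3)
1/(68569 + Q(-313, k)) = 1/(68569 - 16*(-313)) = 1/(68569 + 5008) = 1/73577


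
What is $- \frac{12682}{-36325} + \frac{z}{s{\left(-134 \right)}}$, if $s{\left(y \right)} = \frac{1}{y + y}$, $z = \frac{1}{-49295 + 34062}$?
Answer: $\frac{202920006}{553338725} \approx 0.36672$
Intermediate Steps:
$z = - \frac{1}{15233}$ ($z = \frac{1}{-15233} = - \frac{1}{15233} \approx -6.5647 \cdot 10^{-5}$)
$s{\left(y \right)} = \frac{1}{2 y}$
$- \frac{12682}{-36325} + \frac{z}{s{\left(-134 \right)}} = - \frac{12682}{-36325} - \frac{1}{15233 \frac{1}{2 \left(-134\right)}} = \left(-12682\right) \left(- \frac{1}{36325}\right) - \frac{1}{15233 \cdot \frac{1}{2} \left(- \frac{1}{134}\right)} = \frac{12682}{36325} - \frac{1}{15233 \left(- \frac{1}{268}\right)} = \frac{12682}{36325} - - \frac{268}{15233} = \frac{12682}{36325} + \frac{268}{15233} = \frac{202920006}{553338725}$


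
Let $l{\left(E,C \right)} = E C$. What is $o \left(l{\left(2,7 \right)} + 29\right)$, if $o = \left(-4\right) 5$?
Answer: $-860$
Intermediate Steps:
$o = -20$
$l{\left(E,C \right)} = C E$
$o \left(l{\left(2,7 \right)} + 29\right) = - 20 \left(7 \cdot 2 + 29\right) = - 20 \left(14 + 29\right) = \left(-20\right) 43 = -860$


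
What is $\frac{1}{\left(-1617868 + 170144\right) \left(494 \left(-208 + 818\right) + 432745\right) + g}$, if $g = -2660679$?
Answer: $- \frac{1}{1062755133219} \approx -9.4095 \cdot 10^{-13}$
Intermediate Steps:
$\frac{1}{\left(-1617868 + 170144\right) \left(494 \left(-208 + 818\right) + 432745\right) + g} = \frac{1}{\left(-1617868 + 170144\right) \left(494 \left(-208 + 818\right) + 432745\right) - 2660679} = \frac{1}{- 1447724 \left(494 \cdot 610 + 432745\right) - 2660679} = \frac{1}{- 1447724 \left(301340 + 432745\right) - 2660679} = \frac{1}{\left(-1447724\right) 734085 - 2660679} = \frac{1}{-1062752472540 - 2660679} = \frac{1}{-1062755133219} = - \frac{1}{1062755133219}$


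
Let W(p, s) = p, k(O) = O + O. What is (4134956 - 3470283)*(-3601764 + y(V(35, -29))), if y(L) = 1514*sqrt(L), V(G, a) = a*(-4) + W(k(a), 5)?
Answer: -2393995283172 + 1006314922*sqrt(58) ≈ -2.3863e+12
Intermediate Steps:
k(O) = 2*O
V(G, a) = -2*a (V(G, a) = a*(-4) + 2*a = -4*a + 2*a = -2*a)
(4134956 - 3470283)*(-3601764 + y(V(35, -29))) = (4134956 - 3470283)*(-3601764 + 1514*sqrt(-2*(-29))) = 664673*(-3601764 + 1514*sqrt(58)) = -2393995283172 + 1006314922*sqrt(58)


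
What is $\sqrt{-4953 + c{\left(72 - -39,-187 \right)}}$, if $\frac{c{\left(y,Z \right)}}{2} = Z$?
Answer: $i \sqrt{5327} \approx 72.986 i$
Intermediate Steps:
$c{\left(y,Z \right)} = 2 Z$
$\sqrt{-4953 + c{\left(72 - -39,-187 \right)}} = \sqrt{-4953 + 2 \left(-187\right)} = \sqrt{-4953 - 374} = \sqrt{-5327} = i \sqrt{5327}$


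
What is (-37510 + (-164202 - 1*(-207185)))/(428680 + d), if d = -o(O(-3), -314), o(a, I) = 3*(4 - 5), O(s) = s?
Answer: 5473/428683 ≈ 0.012767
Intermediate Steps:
o(a, I) = -3 (o(a, I) = 3*(-1) = -3)
d = 3 (d = -1*(-3) = 3)
(-37510 + (-164202 - 1*(-207185)))/(428680 + d) = (-37510 + (-164202 - 1*(-207185)))/(428680 + 3) = (-37510 + (-164202 + 207185))/428683 = (-37510 + 42983)*(1/428683) = 5473*(1/428683) = 5473/428683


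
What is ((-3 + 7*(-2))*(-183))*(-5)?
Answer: -15555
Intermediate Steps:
((-3 + 7*(-2))*(-183))*(-5) = ((-3 - 14)*(-183))*(-5) = -17*(-183)*(-5) = 3111*(-5) = -15555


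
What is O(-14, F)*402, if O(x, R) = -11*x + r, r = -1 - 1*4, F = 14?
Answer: 59898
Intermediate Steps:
r = -5 (r = -1 - 4 = -5)
O(x, R) = -5 - 11*x (O(x, R) = -11*x - 5 = -5 - 11*x)
O(-14, F)*402 = (-5 - 11*(-14))*402 = (-5 + 154)*402 = 149*402 = 59898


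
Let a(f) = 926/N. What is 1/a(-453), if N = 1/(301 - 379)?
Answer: -1/72228 ≈ -1.3845e-5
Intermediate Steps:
N = -1/78 (N = 1/(-78) = -1/78 ≈ -0.012821)
a(f) = -72228 (a(f) = 926/(-1/78) = 926*(-78) = -72228)
1/a(-453) = 1/(-72228) = -1/72228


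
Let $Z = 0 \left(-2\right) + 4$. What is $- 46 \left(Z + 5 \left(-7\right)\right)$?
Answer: $1426$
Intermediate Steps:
$Z = 4$ ($Z = 0 + 4 = 4$)
$- 46 \left(Z + 5 \left(-7\right)\right) = - 46 \left(4 + 5 \left(-7\right)\right) = - 46 \left(4 - 35\right) = \left(-46\right) \left(-31\right) = 1426$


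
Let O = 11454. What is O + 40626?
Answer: 52080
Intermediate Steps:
O + 40626 = 11454 + 40626 = 52080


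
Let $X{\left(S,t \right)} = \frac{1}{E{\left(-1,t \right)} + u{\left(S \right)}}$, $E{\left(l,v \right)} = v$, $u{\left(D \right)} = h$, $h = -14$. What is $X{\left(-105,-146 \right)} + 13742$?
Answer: $\frac{2198719}{160} \approx 13742.0$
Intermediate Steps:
$u{\left(D \right)} = -14$
$X{\left(S,t \right)} = \frac{1}{-14 + t}$ ($X{\left(S,t \right)} = \frac{1}{t - 14} = \frac{1}{-14 + t}$)
$X{\left(-105,-146 \right)} + 13742 = \frac{1}{-14 - 146} + 13742 = \frac{1}{-160} + 13742 = - \frac{1}{160} + 13742 = \frac{2198719}{160}$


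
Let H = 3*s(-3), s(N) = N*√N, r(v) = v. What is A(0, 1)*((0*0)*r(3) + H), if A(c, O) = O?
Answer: -9*I*√3 ≈ -15.588*I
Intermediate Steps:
s(N) = N^(3/2)
H = -9*I*√3 (H = 3*(-3)^(3/2) = 3*(-3*I*√3) = -9*I*√3 ≈ -15.588*I)
A(0, 1)*((0*0)*r(3) + H) = 1*((0*0)*3 - 9*I*√3) = 1*(0*3 - 9*I*√3) = 1*(0 - 9*I*√3) = 1*(-9*I*√3) = -9*I*√3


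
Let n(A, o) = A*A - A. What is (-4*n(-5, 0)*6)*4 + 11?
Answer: -2869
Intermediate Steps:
n(A, o) = A² - A
(-4*n(-5, 0)*6)*4 + 11 = (-(-20)*(-1 - 5)*6)*4 + 11 = (-(-20)*(-6)*6)*4 + 11 = (-4*30*6)*4 + 11 = -120*6*4 + 11 = -720*4 + 11 = -2880 + 11 = -2869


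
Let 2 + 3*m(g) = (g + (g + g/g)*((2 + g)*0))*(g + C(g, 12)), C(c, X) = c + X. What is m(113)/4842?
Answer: 498/269 ≈ 1.8513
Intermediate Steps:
C(c, X) = X + c
m(g) = -⅔ + g*(12 + 2*g)/3 (m(g) = -⅔ + ((g + (g + g/g)*((2 + g)*0))*(g + (12 + g)))/3 = -⅔ + ((g + (g + 1)*0)*(12 + 2*g))/3 = -⅔ + ((g + (1 + g)*0)*(12 + 2*g))/3 = -⅔ + ((g + 0)*(12 + 2*g))/3 = -⅔ + (g*(12 + 2*g))/3 = -⅔ + g*(12 + 2*g)/3)
m(113)/4842 = (-⅔ + (⅓)*113² + (⅓)*113*(12 + 113))/4842 = (-⅔ + (⅓)*12769 + (⅓)*113*125)*(1/4842) = (-⅔ + 12769/3 + 14125/3)*(1/4842) = 8964*(1/4842) = 498/269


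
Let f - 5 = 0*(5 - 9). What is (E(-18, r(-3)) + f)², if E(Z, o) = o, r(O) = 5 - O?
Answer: 169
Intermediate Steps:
f = 5 (f = 5 + 0*(5 - 9) = 5 + 0*(-4) = 5 + 0 = 5)
(E(-18, r(-3)) + f)² = ((5 - 1*(-3)) + 5)² = ((5 + 3) + 5)² = (8 + 5)² = 13² = 169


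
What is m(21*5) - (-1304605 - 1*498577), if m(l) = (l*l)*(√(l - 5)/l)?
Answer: 1804232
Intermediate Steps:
m(l) = l*√(-5 + l) (m(l) = l²*(√(-5 + l)/l) = l*√(-5 + l))
m(21*5) - (-1304605 - 1*498577) = (21*5)*√(-5 + 21*5) - (-1304605 - 1*498577) = 105*√(-5 + 105) - (-1304605 - 498577) = 105*√100 - 1*(-1803182) = 105*10 + 1803182 = 1050 + 1803182 = 1804232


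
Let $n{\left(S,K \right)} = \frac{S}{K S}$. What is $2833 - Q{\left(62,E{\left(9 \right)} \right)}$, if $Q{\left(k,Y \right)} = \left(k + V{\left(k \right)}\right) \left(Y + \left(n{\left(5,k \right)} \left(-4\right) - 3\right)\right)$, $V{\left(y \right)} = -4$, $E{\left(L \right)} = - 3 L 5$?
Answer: $\frac{336063}{31} \approx 10841.0$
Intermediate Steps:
$n{\left(S,K \right)} = \frac{1}{K}$ ($n{\left(S,K \right)} = S \frac{1}{K S} = \frac{1}{K}$)
$E{\left(L \right)} = - 15 L$
$Q{\left(k,Y \right)} = \left(-4 + k\right) \left(-3 + Y - \frac{4}{k}\right)$ ($Q{\left(k,Y \right)} = \left(k - 4\right) \left(Y - \left(3 - \frac{1}{k} \left(-4\right)\right)\right) = \left(-4 + k\right) \left(Y - \left(3 + \frac{4}{k}\right)\right) = \left(-4 + k\right) \left(-3 + Y - \frac{4}{k}\right)$)
$2833 - Q{\left(62,E{\left(9 \right)} \right)} = 2833 - \left(8 - 4 \left(\left(-15\right) 9\right) - 186 + \frac{16}{62} + \left(-15\right) 9 \cdot 62\right) = 2833 - \left(8 - -540 - 186 + 16 \cdot \frac{1}{62} - 8370\right) = 2833 - \left(8 + 540 - 186 + \frac{8}{31} - 8370\right) = 2833 - - \frac{248240}{31} = 2833 + \frac{248240}{31} = \frac{336063}{31}$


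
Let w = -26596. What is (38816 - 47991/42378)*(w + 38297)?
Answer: 6415644481119/14126 ≈ 4.5417e+8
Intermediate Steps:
(38816 - 47991/42378)*(w + 38297) = (38816 - 47991/42378)*(-26596 + 38297) = (38816 - 47991*1/42378)*11701 = (38816 - 15997/14126)*11701 = (548298819/14126)*11701 = 6415644481119/14126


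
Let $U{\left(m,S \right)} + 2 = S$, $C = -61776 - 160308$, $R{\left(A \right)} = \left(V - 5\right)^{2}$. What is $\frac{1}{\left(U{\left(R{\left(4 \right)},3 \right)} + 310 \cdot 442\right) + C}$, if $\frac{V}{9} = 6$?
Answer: $- \frac{1}{85063} \approx -1.1756 \cdot 10^{-5}$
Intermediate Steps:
$V = 54$ ($V = 9 \cdot 6 = 54$)
$R{\left(A \right)} = 2401$ ($R{\left(A \right)} = \left(54 - 5\right)^{2} = 49^{2} = 2401$)
$C = -222084$ ($C = -61776 - 160308 = -222084$)
$U{\left(m,S \right)} = -2 + S$
$\frac{1}{\left(U{\left(R{\left(4 \right)},3 \right)} + 310 \cdot 442\right) + C} = \frac{1}{\left(\left(-2 + 3\right) + 310 \cdot 442\right) - 222084} = \frac{1}{\left(1 + 137020\right) - 222084} = \frac{1}{137021 - 222084} = \frac{1}{-85063} = - \frac{1}{85063}$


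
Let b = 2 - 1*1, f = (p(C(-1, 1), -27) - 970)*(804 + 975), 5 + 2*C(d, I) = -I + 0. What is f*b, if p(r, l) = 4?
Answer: -1718514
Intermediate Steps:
C(d, I) = -5/2 - I/2 (C(d, I) = -5/2 + (-I + 0)/2 = -5/2 + (-I)/2 = -5/2 - I/2)
f = -1718514 (f = (4 - 970)*(804 + 975) = -966*1779 = -1718514)
b = 1 (b = 2 - 1 = 1)
f*b = -1718514*1 = -1718514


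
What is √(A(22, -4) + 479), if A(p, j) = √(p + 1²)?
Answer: √(479 + √23) ≈ 21.995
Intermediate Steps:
A(p, j) = √(1 + p) (A(p, j) = √(p + 1) = √(1 + p))
√(A(22, -4) + 479) = √(√(1 + 22) + 479) = √(√23 + 479) = √(479 + √23)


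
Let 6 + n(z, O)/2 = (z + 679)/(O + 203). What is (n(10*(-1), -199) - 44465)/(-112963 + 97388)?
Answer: 17657/6230 ≈ 2.8342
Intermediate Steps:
n(z, O) = -12 + 2*(679 + z)/(203 + O) (n(z, O) = -12 + 2*((z + 679)/(O + 203)) = -12 + 2*((679 + z)/(203 + O)) = -12 + 2*(679 + z)/(203 + O))
(n(10*(-1), -199) - 44465)/(-112963 + 97388) = (2*(-539 + 10*(-1) - 6*(-199))/(203 - 199) - 44465)/(-112963 + 97388) = (2*(-539 - 10 + 1194)/4 - 44465)/(-15575) = (2*(¼)*645 - 44465)*(-1/15575) = (645/2 - 44465)*(-1/15575) = -88285/2*(-1/15575) = 17657/6230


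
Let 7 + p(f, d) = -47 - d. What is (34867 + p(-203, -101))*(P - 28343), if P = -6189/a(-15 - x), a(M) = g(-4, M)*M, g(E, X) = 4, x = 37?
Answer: -102806978835/104 ≈ -9.8853e+8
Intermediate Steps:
p(f, d) = -54 - d (p(f, d) = -7 + (-47 - d) = -54 - d)
a(M) = 4*M
P = 6189/208 (P = -6189*1/(4*(-15 - 1*37)) = -6189*1/(4*(-15 - 37)) = -6189/(4*(-52)) = -6189/(-208) = -6189*(-1/208) = 6189/208 ≈ 29.755)
(34867 + p(-203, -101))*(P - 28343) = (34867 + (-54 - 1*(-101)))*(6189/208 - 28343) = (34867 + (-54 + 101))*(-5889155/208) = (34867 + 47)*(-5889155/208) = 34914*(-5889155/208) = -102806978835/104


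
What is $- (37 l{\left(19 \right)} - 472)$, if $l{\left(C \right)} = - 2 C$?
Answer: $1878$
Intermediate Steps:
$- (37 l{\left(19 \right)} - 472) = - (37 \left(\left(-2\right) 19\right) - 472) = - (37 \left(-38\right) - 472) = - (-1406 - 472) = \left(-1\right) \left(-1878\right) = 1878$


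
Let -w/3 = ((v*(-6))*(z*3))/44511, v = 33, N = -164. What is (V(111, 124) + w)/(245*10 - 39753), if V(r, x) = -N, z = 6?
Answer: -2436832/553464611 ≈ -0.0044029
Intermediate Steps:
w = 3564/14837 (w = -3*(33*(-6))*(6*3)/44511 = -3*(-198*18)/44511 = -(-10692)/44511 = -3*(-1188/14837) = 3564/14837 ≈ 0.24021)
V(r, x) = 164 (V(r, x) = -1*(-164) = 164)
(V(111, 124) + w)/(245*10 - 39753) = (164 + 3564/14837)/(245*10 - 39753) = 2436832/(14837*(2450 - 39753)) = (2436832/14837)/(-37303) = (2436832/14837)*(-1/37303) = -2436832/553464611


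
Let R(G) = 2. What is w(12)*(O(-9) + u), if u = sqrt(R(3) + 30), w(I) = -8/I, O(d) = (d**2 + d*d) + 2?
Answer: -328/3 - 8*sqrt(2)/3 ≈ -113.10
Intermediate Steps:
O(d) = 2 + 2*d**2 (O(d) = (d**2 + d**2) + 2 = 2*d**2 + 2 = 2 + 2*d**2)
u = 4*sqrt(2) (u = sqrt(2 + 30) = sqrt(32) = 4*sqrt(2) ≈ 5.6569)
w(12)*(O(-9) + u) = (-8/12)*((2 + 2*(-9)**2) + 4*sqrt(2)) = (-8*1/12)*((2 + 2*81) + 4*sqrt(2)) = -2*((2 + 162) + 4*sqrt(2))/3 = -2*(164 + 4*sqrt(2))/3 = -328/3 - 8*sqrt(2)/3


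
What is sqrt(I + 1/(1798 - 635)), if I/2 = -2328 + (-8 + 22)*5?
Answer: I*sqrt(6108200441)/1163 ≈ 67.201*I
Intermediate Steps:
I = -4516 (I = 2*(-2328 + (-8 + 22)*5) = 2*(-2328 + 14*5) = 2*(-2328 + 70) = 2*(-2258) = -4516)
sqrt(I + 1/(1798 - 635)) = sqrt(-4516 + 1/(1798 - 635)) = sqrt(-4516 + 1/1163) = sqrt(-5252107/1163) = I*sqrt(6108200441)/1163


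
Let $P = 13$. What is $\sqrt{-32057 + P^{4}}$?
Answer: $2 i \sqrt{874} \approx 59.127 i$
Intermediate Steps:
$\sqrt{-32057 + P^{4}} = \sqrt{-32057 + 13^{4}} = \sqrt{-32057 + 28561} = \sqrt{-3496} = 2 i \sqrt{874}$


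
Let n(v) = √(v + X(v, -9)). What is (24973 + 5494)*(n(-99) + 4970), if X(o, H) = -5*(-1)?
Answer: 151420990 + 30467*I*√94 ≈ 1.5142e+8 + 2.9539e+5*I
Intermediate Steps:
X(o, H) = 5
n(v) = √(5 + v) (n(v) = √(v + 5) = √(5 + v))
(24973 + 5494)*(n(-99) + 4970) = (24973 + 5494)*(√(5 - 99) + 4970) = 30467*(√(-94) + 4970) = 30467*(I*√94 + 4970) = 30467*(4970 + I*√94) = 151420990 + 30467*I*√94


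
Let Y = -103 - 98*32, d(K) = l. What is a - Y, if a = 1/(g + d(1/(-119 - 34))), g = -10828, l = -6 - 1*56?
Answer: 35272709/10890 ≈ 3239.0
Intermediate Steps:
l = -62 (l = -6 - 56 = -62)
d(K) = -62
Y = -3239 (Y = -103 - 3136 = -3239)
a = -1/10890 (a = 1/(-10828 - 62) = 1/(-10890) = -1/10890 ≈ -9.1827e-5)
a - Y = -1/10890 - 1*(-3239) = -1/10890 + 3239 = 35272709/10890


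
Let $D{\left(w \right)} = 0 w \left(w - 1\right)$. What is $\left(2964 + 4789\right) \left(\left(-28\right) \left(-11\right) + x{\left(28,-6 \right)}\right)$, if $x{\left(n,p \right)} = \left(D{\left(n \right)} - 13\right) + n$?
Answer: $2504219$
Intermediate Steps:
$D{\left(w \right)} = 0$ ($D{\left(w \right)} = 0 \left(w - 1\right) = 0 \left(-1 + w\right) = 0$)
$x{\left(n,p \right)} = -13 + n$ ($x{\left(n,p \right)} = \left(0 - 13\right) + n = -13 + n$)
$\left(2964 + 4789\right) \left(\left(-28\right) \left(-11\right) + x{\left(28,-6 \right)}\right) = \left(2964 + 4789\right) \left(\left(-28\right) \left(-11\right) + \left(-13 + 28\right)\right) = 7753 \left(308 + 15\right) = 7753 \cdot 323 = 2504219$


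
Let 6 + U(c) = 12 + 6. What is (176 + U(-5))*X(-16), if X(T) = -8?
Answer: -1504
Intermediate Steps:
U(c) = 12 (U(c) = -6 + (12 + 6) = -6 + 18 = 12)
(176 + U(-5))*X(-16) = (176 + 12)*(-8) = 188*(-8) = -1504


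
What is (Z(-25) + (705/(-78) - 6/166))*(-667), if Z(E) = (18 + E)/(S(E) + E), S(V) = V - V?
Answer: 316470823/53950 ≈ 5866.0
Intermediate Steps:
S(V) = 0
Z(E) = (18 + E)/E (Z(E) = (18 + E)/(0 + E) = (18 + E)/E)
(Z(-25) + (705/(-78) - 6/166))*(-667) = ((18 - 25)/(-25) + (705/(-78) - 6/166))*(-667) = (-1/25*(-7) + (705*(-1/78) - 6*1/166))*(-667) = (7/25 + (-235/26 - 3/83))*(-667) = (7/25 - 19583/2158)*(-667) = -474469/53950*(-667) = 316470823/53950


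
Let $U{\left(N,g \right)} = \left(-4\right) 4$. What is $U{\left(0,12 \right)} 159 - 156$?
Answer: $-2700$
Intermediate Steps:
$U{\left(N,g \right)} = -16$
$U{\left(0,12 \right)} 159 - 156 = \left(-16\right) 159 - 156 = -2544 - 156 = -2700$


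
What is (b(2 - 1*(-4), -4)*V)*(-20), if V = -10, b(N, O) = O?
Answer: -800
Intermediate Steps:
(b(2 - 1*(-4), -4)*V)*(-20) = -4*(-10)*(-20) = 40*(-20) = -800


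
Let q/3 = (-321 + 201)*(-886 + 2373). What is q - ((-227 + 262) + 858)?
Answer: -536213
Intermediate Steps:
q = -535320 (q = 3*((-321 + 201)*(-886 + 2373)) = 3*(-120*1487) = 3*(-178440) = -535320)
q - ((-227 + 262) + 858) = -535320 - ((-227 + 262) + 858) = -535320 - (35 + 858) = -535320 - 1*893 = -535320 - 893 = -536213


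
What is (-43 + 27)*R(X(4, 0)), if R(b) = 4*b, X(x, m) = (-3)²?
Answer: -576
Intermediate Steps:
X(x, m) = 9
(-43 + 27)*R(X(4, 0)) = (-43 + 27)*(4*9) = -16*36 = -576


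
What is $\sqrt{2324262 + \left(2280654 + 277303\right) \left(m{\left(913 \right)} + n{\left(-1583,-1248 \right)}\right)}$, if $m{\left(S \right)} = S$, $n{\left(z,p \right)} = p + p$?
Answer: $i \sqrt{4046921669} \approx 63615.0 i$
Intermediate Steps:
$n{\left(z,p \right)} = 2 p$
$\sqrt{2324262 + \left(2280654 + 277303\right) \left(m{\left(913 \right)} + n{\left(-1583,-1248 \right)}\right)} = \sqrt{2324262 + \left(2280654 + 277303\right) \left(913 + 2 \left(-1248\right)\right)} = \sqrt{2324262 + 2557957 \left(913 - 2496\right)} = \sqrt{2324262 + 2557957 \left(-1583\right)} = \sqrt{2324262 - 4049245931} = \sqrt{-4046921669} = i \sqrt{4046921669}$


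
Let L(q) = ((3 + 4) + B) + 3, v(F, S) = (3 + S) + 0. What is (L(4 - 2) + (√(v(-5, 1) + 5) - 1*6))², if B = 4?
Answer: 121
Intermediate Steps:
v(F, S) = 3 + S
L(q) = 14 (L(q) = ((3 + 4) + 4) + 3 = (7 + 4) + 3 = 11 + 3 = 14)
(L(4 - 2) + (√(v(-5, 1) + 5) - 1*6))² = (14 + (√((3 + 1) + 5) - 1*6))² = (14 + (√(4 + 5) - 6))² = (14 + (√9 - 6))² = (14 + (3 - 6))² = (14 - 3)² = 11² = 121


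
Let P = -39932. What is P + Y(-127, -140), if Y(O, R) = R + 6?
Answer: -40066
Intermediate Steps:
Y(O, R) = 6 + R
P + Y(-127, -140) = -39932 + (6 - 140) = -39932 - 134 = -40066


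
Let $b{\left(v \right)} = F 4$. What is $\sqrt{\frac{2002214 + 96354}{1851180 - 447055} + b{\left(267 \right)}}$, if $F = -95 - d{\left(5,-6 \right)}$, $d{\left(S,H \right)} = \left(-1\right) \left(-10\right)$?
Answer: $\frac{2 i \sqrt{8251114947695}}{280825} \approx 20.457 i$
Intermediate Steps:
$d{\left(S,H \right)} = 10$
$F = -105$ ($F = -95 - 10 = -105$)
$b{\left(v \right)} = -420$ ($b{\left(v \right)} = \left(-105\right) 4 = -420$)
$\sqrt{\frac{2002214 + 96354}{1851180 - 447055} + b{\left(267 \right)}} = \sqrt{\frac{2002214 + 96354}{1851180 - 447055} - 420} = \sqrt{\frac{2098568}{1404125} - 420} = \sqrt{- \frac{587633932}{1404125}} = \frac{2 i \sqrt{8251114947695}}{280825}$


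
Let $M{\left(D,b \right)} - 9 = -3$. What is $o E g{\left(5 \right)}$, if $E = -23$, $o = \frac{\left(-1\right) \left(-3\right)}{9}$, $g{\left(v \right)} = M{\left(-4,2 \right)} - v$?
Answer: $- \frac{23}{3} \approx -7.6667$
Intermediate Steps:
$M{\left(D,b \right)} = 6$ ($M{\left(D,b \right)} = 9 - 3 = 6$)
$g{\left(v \right)} = 6 - v$
$o = \frac{1}{3}$ ($o = 3 \cdot \frac{1}{9} = \frac{1}{3} \approx 0.33333$)
$o E g{\left(5 \right)} = \frac{1}{3} \left(-23\right) \left(6 - 5\right) = - \frac{23 \left(6 - 5\right)}{3} = \left(- \frac{23}{3}\right) 1 = - \frac{23}{3}$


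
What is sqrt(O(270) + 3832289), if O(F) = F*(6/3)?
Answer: 7*sqrt(78221) ≈ 1957.8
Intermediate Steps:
O(F) = 2*F (O(F) = F*(6*(1/3)) = F*2 = 2*F)
sqrt(O(270) + 3832289) = sqrt(2*270 + 3832289) = sqrt(540 + 3832289) = sqrt(3832829) = 7*sqrt(78221)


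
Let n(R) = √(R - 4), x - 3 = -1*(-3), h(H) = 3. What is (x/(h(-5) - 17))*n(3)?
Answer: -3*I/7 ≈ -0.42857*I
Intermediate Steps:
x = 6 (x = 3 - 1*(-3) = 3 + 3 = 6)
n(R) = √(-4 + R)
(x/(h(-5) - 17))*n(3) = (6/(3 - 17))*√(-4 + 3) = (6/(-14))*√(-1) = (-1/14*6)*I = -3*I/7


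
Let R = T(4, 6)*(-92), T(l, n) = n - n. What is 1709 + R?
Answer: 1709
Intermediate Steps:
T(l, n) = 0
R = 0 (R = 0*(-92) = 0)
1709 + R = 1709 + 0 = 1709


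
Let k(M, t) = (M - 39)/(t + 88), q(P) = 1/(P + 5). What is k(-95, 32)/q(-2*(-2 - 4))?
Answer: -1139/60 ≈ -18.983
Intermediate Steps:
q(P) = 1/(5 + P)
k(M, t) = (-39 + M)/(88 + t)
k(-95, 32)/q(-2*(-2 - 4)) = ((-39 - 95)/(88 + 32))/(1/(5 - 2*(-2 - 4))) = (-134/120)/(1/(5 - 2*(-6))) = ((1/120)*(-134))/(1/(5 + 12)) = -67/(60*(1/17)) = -67/(60*1/17) = -67/60*17 = -1139/60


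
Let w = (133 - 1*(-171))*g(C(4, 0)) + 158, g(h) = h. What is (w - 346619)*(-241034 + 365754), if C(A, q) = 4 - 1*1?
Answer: -43096871280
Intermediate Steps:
C(A, q) = 3 (C(A, q) = 4 - 1 = 3)
w = 1070 (w = (133 - 1*(-171))*3 + 158 = (133 + 171)*3 + 158 = 304*3 + 158 = 912 + 158 = 1070)
(w - 346619)*(-241034 + 365754) = (1070 - 346619)*(-241034 + 365754) = -345549*124720 = -43096871280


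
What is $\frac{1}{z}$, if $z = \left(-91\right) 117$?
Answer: $- \frac{1}{10647} \approx -9.3923 \cdot 10^{-5}$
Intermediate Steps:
$z = -10647$
$\frac{1}{z} = \frac{1}{-10647} = - \frac{1}{10647}$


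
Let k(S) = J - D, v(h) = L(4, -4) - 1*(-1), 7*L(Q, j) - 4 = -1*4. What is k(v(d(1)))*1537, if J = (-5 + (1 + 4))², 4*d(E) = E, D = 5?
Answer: -7685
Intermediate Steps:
d(E) = E/4
L(Q, j) = 0 (L(Q, j) = 4/7 + (-1*4)/7 = 4/7 + (⅐)*(-4) = 4/7 - 4/7 = 0)
J = 0 (J = (-5 + 5)² = 0² = 0)
v(h) = 1 (v(h) = 0 - 1*(-1) = 0 + 1 = 1)
k(S) = -5 (k(S) = 0 - 1*5 = 0 - 5 = -5)
k(v(d(1)))*1537 = -5*1537 = -7685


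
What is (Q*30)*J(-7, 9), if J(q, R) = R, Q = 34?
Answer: 9180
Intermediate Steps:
(Q*30)*J(-7, 9) = (34*30)*9 = 1020*9 = 9180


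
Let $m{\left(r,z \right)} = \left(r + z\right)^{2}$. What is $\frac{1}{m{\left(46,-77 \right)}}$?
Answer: $\frac{1}{961} \approx 0.0010406$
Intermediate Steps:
$\frac{1}{m{\left(46,-77 \right)}} = \frac{1}{\left(46 - 77\right)^{2}} = \frac{1}{\left(-31\right)^{2}} = \frac{1}{961}$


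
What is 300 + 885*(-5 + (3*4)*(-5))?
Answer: -57225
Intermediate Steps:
300 + 885*(-5 + (3*4)*(-5)) = 300 + 885*(-5 + 12*(-5)) = 300 + 885*(-5 - 60) = 300 + 885*(-65) = 300 - 57525 = -57225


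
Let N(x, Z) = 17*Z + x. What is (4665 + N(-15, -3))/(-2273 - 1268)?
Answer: -4599/3541 ≈ -1.2988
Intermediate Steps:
N(x, Z) = x + 17*Z
(4665 + N(-15, -3))/(-2273 - 1268) = (4665 + (-15 + 17*(-3)))/(-2273 - 1268) = (4665 + (-15 - 51))/(-3541) = (4665 - 66)*(-1/3541) = 4599*(-1/3541) = -4599/3541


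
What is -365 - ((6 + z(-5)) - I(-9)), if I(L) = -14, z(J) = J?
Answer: -380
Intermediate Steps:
-365 - ((6 + z(-5)) - I(-9)) = -365 - ((6 - 5) - 1*(-14)) = -365 - (1 + 14) = -365 - 1*15 = -365 - 15 = -380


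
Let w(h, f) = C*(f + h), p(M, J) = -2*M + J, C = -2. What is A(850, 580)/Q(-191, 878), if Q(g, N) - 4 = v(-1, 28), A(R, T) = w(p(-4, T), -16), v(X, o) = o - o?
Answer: -286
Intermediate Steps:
p(M, J) = J - 2*M
w(h, f) = -2*f - 2*h (w(h, f) = -2*(f + h) = -2*f - 2*h)
v(X, o) = 0
A(R, T) = 16 - 2*T (A(R, T) = -2*(-16) - 2*(T - 2*(-4)) = 32 - 2*(T + 8) = 32 - 2*(8 + T) = 32 + (-16 - 2*T) = 16 - 2*T)
Q(g, N) = 4 (Q(g, N) = 4 + 0 = 4)
A(850, 580)/Q(-191, 878) = (16 - 2*580)/4 = (16 - 1160)*(¼) = -1144*¼ = -286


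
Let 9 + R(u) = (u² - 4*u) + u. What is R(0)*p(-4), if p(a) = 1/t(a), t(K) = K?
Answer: 9/4 ≈ 2.2500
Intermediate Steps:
R(u) = -9 + u² - 3*u (R(u) = -9 + ((u² - 4*u) + u) = -9 + (u² - 3*u) = -9 + u² - 3*u)
p(a) = 1/a
R(0)*p(-4) = (-9 + 0² - 3*0)/(-4) = (-9 + 0 + 0)*(-¼) = -9*(-¼) = 9/4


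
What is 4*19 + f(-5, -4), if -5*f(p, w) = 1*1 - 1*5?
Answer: 384/5 ≈ 76.800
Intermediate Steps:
f(p, w) = ⅘ (f(p, w) = -(1*1 - 1*5)/5 = -(1 - 5)/5 = -⅕*(-4) = ⅘)
4*19 + f(-5, -4) = 4*19 + ⅘ = 76 + ⅘ = 384/5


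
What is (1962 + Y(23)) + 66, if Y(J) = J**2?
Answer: 2557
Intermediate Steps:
(1962 + Y(23)) + 66 = (1962 + 23**2) + 66 = (1962 + 529) + 66 = 2491 + 66 = 2557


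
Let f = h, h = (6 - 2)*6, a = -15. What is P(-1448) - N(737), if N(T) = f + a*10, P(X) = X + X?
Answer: -2770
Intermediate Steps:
P(X) = 2*X
h = 24 (h = 4*6 = 24)
f = 24
N(T) = -126 (N(T) = 24 - 15*10 = 24 - 150 = -126)
P(-1448) - N(737) = 2*(-1448) - 1*(-126) = -2896 + 126 = -2770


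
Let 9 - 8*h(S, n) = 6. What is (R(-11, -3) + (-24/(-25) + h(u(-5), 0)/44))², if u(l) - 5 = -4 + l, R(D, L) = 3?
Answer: 1219615929/77440000 ≈ 15.749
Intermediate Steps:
u(l) = 1 + l (u(l) = 5 + (-4 + l) = 1 + l)
h(S, n) = 3/8 (h(S, n) = 9/8 - ⅛*6 = 9/8 - ¾ = 3/8)
(R(-11, -3) + (-24/(-25) + h(u(-5), 0)/44))² = (3 + (-24/(-25) + (3/8)/44))² = (3 + (-24*(-1/25) + (3/8)*(1/44)))² = (3 + (24/25 + 3/352))² = (3 + 8523/8800)² = (34923/8800)² = 1219615929/77440000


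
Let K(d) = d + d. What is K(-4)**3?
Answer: -512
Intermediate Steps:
K(d) = 2*d
K(-4)**3 = (2*(-4))**3 = (-8)**3 = -512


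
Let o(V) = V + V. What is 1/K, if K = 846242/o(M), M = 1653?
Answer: 1653/423121 ≈ 0.0039067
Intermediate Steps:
o(V) = 2*V
K = 423121/1653 (K = 846242/((2*1653)) = 846242/3306 = 846242*(1/3306) = 423121/1653 ≈ 255.97)
1/K = 1/(423121/1653) = 1653/423121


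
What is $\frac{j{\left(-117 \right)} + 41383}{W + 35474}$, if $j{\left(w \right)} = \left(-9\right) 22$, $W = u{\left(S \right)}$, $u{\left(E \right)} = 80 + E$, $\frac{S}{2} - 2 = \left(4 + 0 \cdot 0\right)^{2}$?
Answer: $\frac{8237}{7118} \approx 1.1572$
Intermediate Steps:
$S = 36$ ($S = 4 + 2 \left(4 + 0 \cdot 0\right)^{2} = 4 + 2 \left(4 + 0\right)^{2} = 4 + 2 \cdot 4^{2} = 4 + 2 \cdot 16 = 4 + 32 = 36$)
$W = 116$ ($W = 80 + 36 = 116$)
$j{\left(w \right)} = -198$
$\frac{j{\left(-117 \right)} + 41383}{W + 35474} = \frac{-198 + 41383}{116 + 35474} = \frac{41185}{35590} = 41185 \cdot \frac{1}{35590} = \frac{8237}{7118}$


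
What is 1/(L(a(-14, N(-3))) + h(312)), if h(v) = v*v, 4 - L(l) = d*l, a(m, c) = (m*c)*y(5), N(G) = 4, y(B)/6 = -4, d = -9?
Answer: 1/109444 ≈ 9.1371e-6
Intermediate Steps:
y(B) = -24 (y(B) = 6*(-4) = -24)
a(m, c) = -24*c*m (a(m, c) = (m*c)*(-24) = (c*m)*(-24) = -24*c*m)
L(l) = 4 + 9*l (L(l) = 4 - (-9)*l = 4 + 9*l)
h(v) = v**2
1/(L(a(-14, N(-3))) + h(312)) = 1/((4 + 9*(-24*4*(-14))) + 312**2) = 1/((4 + 9*1344) + 97344) = 1/((4 + 12096) + 97344) = 1/(12100 + 97344) = 1/109444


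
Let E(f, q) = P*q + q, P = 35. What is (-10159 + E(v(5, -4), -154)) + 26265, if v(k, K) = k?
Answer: 10562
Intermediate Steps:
E(f, q) = 36*q (E(f, q) = 35*q + q = 36*q)
(-10159 + E(v(5, -4), -154)) + 26265 = (-10159 + 36*(-154)) + 26265 = (-10159 - 5544) + 26265 = -15703 + 26265 = 10562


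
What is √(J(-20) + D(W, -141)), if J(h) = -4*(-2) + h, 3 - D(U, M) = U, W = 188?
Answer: I*√197 ≈ 14.036*I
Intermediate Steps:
D(U, M) = 3 - U
J(h) = 8 + h
√(J(-20) + D(W, -141)) = √((8 - 20) + (3 - 1*188)) = √(-12 + (3 - 188)) = √(-12 - 185) = √(-197) = I*√197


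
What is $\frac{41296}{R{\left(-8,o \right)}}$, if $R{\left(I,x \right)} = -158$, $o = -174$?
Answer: $- \frac{20648}{79} \approx -261.37$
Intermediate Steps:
$\frac{41296}{R{\left(-8,o \right)}} = \frac{41296}{-158} = 41296 \left(- \frac{1}{158}\right) = - \frac{20648}{79}$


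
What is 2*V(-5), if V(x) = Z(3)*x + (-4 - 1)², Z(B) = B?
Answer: 20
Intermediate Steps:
V(x) = 25 + 3*x (V(x) = 3*x + (-4 - 1)² = 3*x + (-5)² = 3*x + 25 = 25 + 3*x)
2*V(-5) = 2*(25 + 3*(-5)) = 2*(25 - 15) = 2*10 = 20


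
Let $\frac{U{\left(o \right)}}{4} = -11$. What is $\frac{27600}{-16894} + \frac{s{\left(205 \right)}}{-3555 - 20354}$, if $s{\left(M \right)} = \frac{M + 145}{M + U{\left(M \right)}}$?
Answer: $- \frac{7589138950}{4645064429} \approx -1.6338$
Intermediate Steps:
$U{\left(o \right)} = -44$ ($U{\left(o \right)} = 4 \left(-11\right) = -44$)
$s{\left(M \right)} = \frac{145 + M}{-44 + M}$ ($s{\left(M \right)} = \frac{M + 145}{M - 44} = \frac{145 + M}{-44 + M}$)
$\frac{27600}{-16894} + \frac{s{\left(205 \right)}}{-3555 - 20354} = \frac{27600}{-16894} + \frac{\frac{1}{-44 + 205} \left(145 + 205\right)}{-3555 - 20354} = 27600 \left(- \frac{1}{16894}\right) + \frac{\frac{1}{161} \cdot 350}{-3555 - 20354} = - \frac{13800}{8447} + \frac{\frac{1}{161} \cdot 350}{-23909} = - \frac{13800}{8447} + \frac{50}{23} \left(- \frac{1}{23909}\right) = - \frac{13800}{8447} - \frac{50}{549907} = - \frac{7589138950}{4645064429}$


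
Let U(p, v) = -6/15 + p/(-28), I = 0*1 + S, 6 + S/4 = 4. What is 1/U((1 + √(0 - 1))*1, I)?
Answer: -4270/1873 + 350*I/1873 ≈ -2.2798 + 0.18687*I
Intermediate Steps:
S = -8 (S = -24 + 4*4 = -24 + 16 = -8)
I = -8 (I = 0*1 - 8 = 0 - 8 = -8)
U(p, v) = -⅖ - p/28 (U(p, v) = -6*1/15 + p*(-1/28) = -⅖ - p/28)
1/U((1 + √(0 - 1))*1, I) = 1/(-⅖ - (1 + √(0 - 1))/28) = 1/(-⅖ - (1 + √(-1))/28) = 1/(-⅖ - (1 + I)/28) = 1/(-⅖ + (-1/28 - I/28)) = 1/(-61/140 - I/28) = 9800*(-61/140 + I/28)/1873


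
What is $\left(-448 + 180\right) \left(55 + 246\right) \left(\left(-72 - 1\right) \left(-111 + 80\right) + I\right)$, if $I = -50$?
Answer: $-178518284$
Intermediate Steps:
$\left(-448 + 180\right) \left(55 + 246\right) \left(\left(-72 - 1\right) \left(-111 + 80\right) + I\right) = \left(-448 + 180\right) \left(55 + 246\right) \left(\left(-72 - 1\right) \left(-111 + 80\right) - 50\right) = - 268 \cdot 301 \left(\left(-73\right) \left(-31\right) - 50\right) = - 268 \cdot 301 \left(2263 - 50\right) = - 268 \cdot 301 \cdot 2213 = \left(-268\right) 666113 = -178518284$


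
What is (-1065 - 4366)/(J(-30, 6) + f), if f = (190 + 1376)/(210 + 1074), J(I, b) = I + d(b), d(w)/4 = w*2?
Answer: -1162234/4113 ≈ -282.58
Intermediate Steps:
d(w) = 8*w (d(w) = 4*(w*2) = 4*(2*w) = 8*w)
J(I, b) = I + 8*b
f = 261/214 (f = 1566/1284 = 1566*(1/1284) = 261/214 ≈ 1.2196)
(-1065 - 4366)/(J(-30, 6) + f) = (-1065 - 4366)/((-30 + 8*6) + 261/214) = -5431/((-30 + 48) + 261/214) = -5431/(18 + 261/214) = -5431/4113/214 = -5431*214/4113 = -1162234/4113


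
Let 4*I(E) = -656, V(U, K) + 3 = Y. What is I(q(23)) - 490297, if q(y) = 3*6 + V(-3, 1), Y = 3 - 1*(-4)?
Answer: -490461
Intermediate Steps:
Y = 7 (Y = 3 + 4 = 7)
V(U, K) = 4 (V(U, K) = -3 + 7 = 4)
q(y) = 22 (q(y) = 3*6 + 4 = 18 + 4 = 22)
I(E) = -164 (I(E) = (¼)*(-656) = -164)
I(q(23)) - 490297 = -164 - 490297 = -490461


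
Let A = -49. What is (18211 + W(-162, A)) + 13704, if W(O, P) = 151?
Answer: 32066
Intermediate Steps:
(18211 + W(-162, A)) + 13704 = (18211 + 151) + 13704 = 18362 + 13704 = 32066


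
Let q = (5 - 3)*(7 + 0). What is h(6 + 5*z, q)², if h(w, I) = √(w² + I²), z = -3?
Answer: 277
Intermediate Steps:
q = 14 (q = 2*7 = 14)
h(w, I) = √(I² + w²)
h(6 + 5*z, q)² = (√(14² + (6 + 5*(-3))²))² = (√(196 + (6 - 15)²))² = (√(196 + (-9)²))² = (√(196 + 81))² = (√277)² = 277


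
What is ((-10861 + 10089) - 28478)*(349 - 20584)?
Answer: 591873750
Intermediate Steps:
((-10861 + 10089) - 28478)*(349 - 20584) = (-772 - 28478)*(-20235) = -29250*(-20235) = 591873750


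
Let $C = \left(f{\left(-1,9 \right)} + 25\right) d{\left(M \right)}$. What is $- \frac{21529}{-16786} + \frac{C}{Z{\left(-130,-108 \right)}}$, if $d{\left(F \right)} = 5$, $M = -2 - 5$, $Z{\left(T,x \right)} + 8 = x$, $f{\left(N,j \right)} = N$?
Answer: $\frac{120761}{486794} \approx 0.24807$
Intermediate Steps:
$Z{\left(T,x \right)} = -8 + x$
$M = -7$
$C = 120$ ($C = \left(-1 + 25\right) 5 = 24 \cdot 5 = 120$)
$- \frac{21529}{-16786} + \frac{C}{Z{\left(-130,-108 \right)}} = - \frac{21529}{-16786} + \frac{120}{-8 - 108} = \left(-21529\right) \left(- \frac{1}{16786}\right) + \frac{120}{-116} = \frac{21529}{16786} + 120 \left(- \frac{1}{116}\right) = \frac{21529}{16786} - \frac{30}{29} = \frac{120761}{486794}$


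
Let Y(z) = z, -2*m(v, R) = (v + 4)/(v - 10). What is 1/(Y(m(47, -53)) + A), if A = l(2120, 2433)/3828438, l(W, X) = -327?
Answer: -23608701/16272878 ≈ -1.4508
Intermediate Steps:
m(v, R) = -(4 + v)/(2*(-10 + v)) (m(v, R) = -(v + 4)/(2*(v - 10)) = -(4 + v)/(2*(-10 + v)))
A = -109/1276146 (A = -327/3828438 = -327*1/3828438 = -109/1276146 ≈ -8.5413e-5)
1/(Y(m(47, -53)) + A) = 1/((-4 - 1*47)/(2*(-10 + 47)) - 109/1276146) = 1/((½)*(-4 - 47)/37 - 109/1276146) = 1/((½)*(1/37)*(-51) - 109/1276146) = 1/(-51/74 - 109/1276146) = 1/(-16272878/23608701) = -23608701/16272878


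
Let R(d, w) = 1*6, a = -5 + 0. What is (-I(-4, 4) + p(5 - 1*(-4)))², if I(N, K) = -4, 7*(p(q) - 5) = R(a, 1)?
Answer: 4761/49 ≈ 97.163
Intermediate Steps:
a = -5
R(d, w) = 6
p(q) = 41/7 (p(q) = 5 + (⅐)*6 = 5 + 6/7 = 41/7)
(-I(-4, 4) + p(5 - 1*(-4)))² = (-1*(-4) + 41/7)² = (4 + 41/7)² = (69/7)² = 4761/49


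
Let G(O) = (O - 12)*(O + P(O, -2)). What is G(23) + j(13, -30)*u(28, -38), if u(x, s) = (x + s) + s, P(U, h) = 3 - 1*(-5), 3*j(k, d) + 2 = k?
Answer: 165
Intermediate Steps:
j(k, d) = -2/3 + k/3
P(U, h) = 8 (P(U, h) = 3 + 5 = 8)
G(O) = (-12 + O)*(8 + O) (G(O) = (O - 12)*(O + 8) = (-12 + O)*(8 + O))
u(x, s) = x + 2*s (u(x, s) = (s + x) + s = x + 2*s)
G(23) + j(13, -30)*u(28, -38) = (-96 + 23**2 - 4*23) + (-2/3 + (1/3)*13)*(28 + 2*(-38)) = (-96 + 529 - 92) + (-2/3 + 13/3)*(28 - 76) = 341 + (11/3)*(-48) = 341 - 176 = 165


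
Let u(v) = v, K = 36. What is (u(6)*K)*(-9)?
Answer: -1944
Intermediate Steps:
(u(6)*K)*(-9) = (6*36)*(-9) = 216*(-9) = -1944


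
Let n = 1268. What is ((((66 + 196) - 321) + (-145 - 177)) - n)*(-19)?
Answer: 31331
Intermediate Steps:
((((66 + 196) - 321) + (-145 - 177)) - n)*(-19) = ((((66 + 196) - 321) + (-145 - 177)) - 1*1268)*(-19) = (((262 - 321) - 322) - 1268)*(-19) = ((-59 - 322) - 1268)*(-19) = (-381 - 1268)*(-19) = -1649*(-19) = 31331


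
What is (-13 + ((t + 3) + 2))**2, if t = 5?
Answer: 9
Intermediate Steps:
(-13 + ((t + 3) + 2))**2 = (-13 + ((5 + 3) + 2))**2 = (-13 + (8 + 2))**2 = (-13 + 10)**2 = (-3)**2 = 9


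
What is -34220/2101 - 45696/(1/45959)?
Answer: -4412399351084/2101 ≈ -2.1001e+9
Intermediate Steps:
-34220/2101 - 45696/(1/45959) = -34220*1/2101 - 45696/1/45959 = -34220/2101 - 45696*45959 = -34220/2101 - 2100142464 = -4412399351084/2101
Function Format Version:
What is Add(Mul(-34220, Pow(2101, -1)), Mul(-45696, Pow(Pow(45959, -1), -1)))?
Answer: Rational(-4412399351084, 2101) ≈ -2.1001e+9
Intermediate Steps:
Add(Mul(-34220, Pow(2101, -1)), Mul(-45696, Pow(Pow(45959, -1), -1))) = Add(Mul(-34220, Rational(1, 2101)), Mul(-45696, Pow(Rational(1, 45959), -1))) = Add(Rational(-34220, 2101), Mul(-45696, 45959)) = Add(Rational(-34220, 2101), -2100142464) = Rational(-4412399351084, 2101)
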